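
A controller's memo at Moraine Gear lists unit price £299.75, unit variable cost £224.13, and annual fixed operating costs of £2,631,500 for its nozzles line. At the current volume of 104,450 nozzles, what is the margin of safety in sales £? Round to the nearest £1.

Unit CM = price − variable cost = £299.75 − £224.13 = £75.62. Break-even units = £2,631,500 ÷ £75.62 = 34,798.99; break-even revenue = 34,798.99 × £299.75 = £10,430,998.74.
Actual sales revenue = 104,450 × £299.75 = £31,308,887.50.
Margin of safety = £31,308,887.50 − £10,430,998.74 = £20,877,889.

£20,877,889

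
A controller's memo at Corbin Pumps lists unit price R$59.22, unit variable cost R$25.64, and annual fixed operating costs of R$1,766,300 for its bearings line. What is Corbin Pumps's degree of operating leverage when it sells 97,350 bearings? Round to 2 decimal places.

Contribution at this volume is 97,350 × R$33.58 = R$3,269,013.00.
Operating income = contribution − fixed costs = R$3,269,013.00 − R$1,766,300 = R$1,502,713.00.
Degree of operating leverage = R$3,269,013.00 / R$1,502,713.00 = 2.1754.

2.18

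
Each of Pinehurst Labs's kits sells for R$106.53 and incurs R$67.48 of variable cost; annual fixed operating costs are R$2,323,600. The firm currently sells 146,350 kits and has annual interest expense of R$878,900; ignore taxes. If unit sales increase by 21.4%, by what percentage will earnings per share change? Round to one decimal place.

Total contribution margin = 146,350 × R$39.05 = R$5,714,967.50.
Subtracting fixed costs: EBIT = R$5,714,967.50 − R$2,323,600 = R$3,391,367.50.
After interest of R$878,900.00, pre-tax earnings = R$2,512,467.50.
Degree of combined leverage = contribution ÷ (EBIT − I) = R$5,714,967.50 ÷ R$2,512,467.50 = 2.2746.
EPS therefore changes by 2.2746 × (+21.4%) = +48.7%.

+48.7%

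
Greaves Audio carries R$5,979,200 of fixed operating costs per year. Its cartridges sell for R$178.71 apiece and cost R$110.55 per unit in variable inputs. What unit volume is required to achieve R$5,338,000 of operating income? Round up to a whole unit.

Each unit contributes R$178.71 − R$110.55 = R$68.16.
Units = (FC + target) / CM = (R$5,979,200 + R$5,338,000) / R$68.16 = 166,038.73, so 166,039 cartridges.

166,039 cartridges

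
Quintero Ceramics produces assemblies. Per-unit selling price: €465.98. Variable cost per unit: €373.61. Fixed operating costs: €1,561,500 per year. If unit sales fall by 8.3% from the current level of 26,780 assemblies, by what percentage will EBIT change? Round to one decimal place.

At 26,780 units, contribution = 26,780 × €92.37 = €2,473,668.60.
Operating income = contribution − fixed costs = €2,473,668.60 − €1,561,500 = €912,168.60.
DOL = contribution ÷ EBIT = €2,473,668.60 ÷ €912,168.60 = 2.7119.
%ΔEBIT = DOL × %ΔSales = 2.7119 × -8.3% = -22.5%.

-22.5%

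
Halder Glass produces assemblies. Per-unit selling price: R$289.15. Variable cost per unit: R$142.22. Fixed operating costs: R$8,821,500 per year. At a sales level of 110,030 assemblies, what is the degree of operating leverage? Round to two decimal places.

Contribution at this volume is 110,030 × R$146.93 = R$16,166,707.90.
Subtracting fixed costs: EBIT = R$16,166,707.90 − R$8,821,500 = R$7,345,207.90.
Degree of operating leverage = R$16,166,707.90 / R$7,345,207.90 = 2.2010.

2.20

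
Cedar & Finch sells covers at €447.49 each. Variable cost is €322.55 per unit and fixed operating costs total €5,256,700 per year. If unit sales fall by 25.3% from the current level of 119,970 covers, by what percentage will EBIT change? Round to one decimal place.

-39.0%

At 119,970 units, contribution = 119,970 × €124.94 = €14,989,051.80.
EBIT = €14,989,051.80 − €5,256,700 = €9,732,351.80.
Degree of operating leverage = €14,989,051.80 / €9,732,351.80 = 1.5401.
Operating income changes by 1.5401 × -25.3% = -39.0%.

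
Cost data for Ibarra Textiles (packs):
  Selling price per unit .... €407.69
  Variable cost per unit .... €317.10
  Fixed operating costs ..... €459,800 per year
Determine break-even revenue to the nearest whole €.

CM per unit = €407.69 − €317.10 = €90.59; CM ratio = €90.59 / €407.69 = 0.2222.
Break-even revenue = fixed costs × price ÷ CM = €459,800 × €407.69 ÷ €90.59 = €2,069,278.

€2,069,278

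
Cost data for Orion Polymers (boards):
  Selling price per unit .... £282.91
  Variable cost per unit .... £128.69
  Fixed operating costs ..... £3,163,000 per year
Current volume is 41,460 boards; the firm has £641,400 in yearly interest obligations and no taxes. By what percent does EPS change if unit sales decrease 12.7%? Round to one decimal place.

-31.4%

Contribution at this volume is 41,460 × £154.22 = £6,393,961.20.
EBIT = £6,393,961.20 − £3,163,000 = £3,230,961.20.
Interest = £641,400.00, so EBIT − I = £2,589,561.20.
Degree of combined leverage = contribution ÷ (EBIT − I) = £6,393,961.20 ÷ £2,589,561.20 = 2.4691.
%ΔEPS = DCL × %ΔSales = 2.4691 × -12.7% = -31.4%.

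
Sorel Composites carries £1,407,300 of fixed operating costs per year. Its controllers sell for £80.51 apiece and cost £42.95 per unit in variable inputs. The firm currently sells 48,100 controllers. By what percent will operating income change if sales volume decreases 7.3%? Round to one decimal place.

-33.0%

At 48,100 units, contribution = 48,100 × £37.56 = £1,806,636.00.
EBIT = £1,806,636.00 − £1,407,300 = £399,336.00.
So DOL = total CM / EBIT = £1,806,636.00 / £399,336.00 = 4.5241.
%ΔEBIT = DOL × %ΔSales = 4.5241 × -7.3% = -33.0%.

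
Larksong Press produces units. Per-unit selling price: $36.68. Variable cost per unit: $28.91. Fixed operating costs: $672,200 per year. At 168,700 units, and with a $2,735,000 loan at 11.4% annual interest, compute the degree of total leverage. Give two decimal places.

At 168,700 units, contribution = 168,700 × $7.77 = $1,310,799.00.
Subtracting fixed costs: EBIT = $1,310,799.00 − $672,200 = $638,599.00. Interest = $311,790.00, so EBIT − I = $326,809.00.
DCL = contribution ÷ (EBIT − I) = $1,310,799.00 ÷ $326,809.00 = 4.0109.

4.01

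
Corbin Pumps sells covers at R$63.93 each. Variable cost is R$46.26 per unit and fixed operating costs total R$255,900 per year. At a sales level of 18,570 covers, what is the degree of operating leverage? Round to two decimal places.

Contribution at this volume is 18,570 × R$17.67 = R$328,131.90.
Subtracting fixed costs: EBIT = R$328,131.90 − R$255,900 = R$72,231.90.
Degree of operating leverage = R$328,131.90 / R$72,231.90 = 4.5428.

4.54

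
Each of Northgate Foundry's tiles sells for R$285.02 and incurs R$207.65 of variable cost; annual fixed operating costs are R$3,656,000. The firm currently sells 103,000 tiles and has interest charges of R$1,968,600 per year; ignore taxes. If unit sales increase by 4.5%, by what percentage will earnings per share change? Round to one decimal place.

+15.3%

Total contribution margin = 103,000 × R$77.37 = R$7,969,110.00.
Operating income = contribution − fixed costs = R$7,969,110.00 − R$3,656,000 = R$4,313,110.00.
Interest = R$1,968,600.00, so EBIT − I = R$2,344,510.00.
Degree of combined leverage = contribution ÷ (EBIT − I) = R$7,969,110.00 ÷ R$2,344,510.00 = 3.3991.
%ΔEPS = DCL × %ΔSales = 3.3991 × +4.5% = +15.3%.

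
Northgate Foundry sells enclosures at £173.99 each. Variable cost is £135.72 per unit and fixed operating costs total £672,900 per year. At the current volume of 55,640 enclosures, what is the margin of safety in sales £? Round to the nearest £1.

Unit CM = price − variable cost = £173.99 − £135.72 = £38.27. Break-even units = £672,900 ÷ £38.27 = 17,582.96; break-even revenue = 17,582.96 × £173.99 = £3,059,259.76.
Actual sales revenue = 55,640 × £173.99 = £9,680,803.60.
Margin of safety = £9,680,803.60 − £3,059,259.76 = £6,621,544.

£6,621,544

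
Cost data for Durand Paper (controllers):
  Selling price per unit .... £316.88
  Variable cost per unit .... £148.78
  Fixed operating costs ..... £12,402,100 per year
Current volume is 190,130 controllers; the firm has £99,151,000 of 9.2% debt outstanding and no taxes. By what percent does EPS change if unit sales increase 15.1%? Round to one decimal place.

+46.2%

Contribution at this volume is 190,130 × £168.10 = £31,960,853.00.
Operating income = contribution − fixed costs = £31,960,853.00 − £12,402,100 = £19,558,753.00.
Interest = £9,121,892.00, so EBIT − I = £10,436,861.00.
DCL = total CM / (EBIT − I) = £31,960,853.00 / £10,436,861.00 = 3.0623.
EPS therefore changes by 3.0623 × (+15.1%) = +46.2%.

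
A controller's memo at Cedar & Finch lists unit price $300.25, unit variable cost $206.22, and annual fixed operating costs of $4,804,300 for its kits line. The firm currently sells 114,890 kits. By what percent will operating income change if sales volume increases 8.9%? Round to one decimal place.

+16.0%

Total contribution margin = 114,890 × $94.03 = $10,803,106.70.
Subtracting fixed costs: EBIT = $10,803,106.70 − $4,804,300 = $5,998,806.70.
DOL = contribution ÷ EBIT = $10,803,106.70 ÷ $5,998,806.70 = 1.8009.
Operating income changes by 1.8009 × +8.9% = +16.0%.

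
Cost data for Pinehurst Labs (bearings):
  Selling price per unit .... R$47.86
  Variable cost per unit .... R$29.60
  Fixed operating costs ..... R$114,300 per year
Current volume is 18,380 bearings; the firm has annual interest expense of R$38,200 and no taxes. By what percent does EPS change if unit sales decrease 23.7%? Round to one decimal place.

-43.4%

Total contribution margin = 18,380 × R$18.26 = R$335,618.80.
EBIT = R$335,618.80 − R$114,300 = R$221,318.80.
Interest = R$38,200.00, so EBIT − I = R$183,118.80.
Degree of combined leverage = contribution ÷ (EBIT − I) = R$335,618.80 ÷ R$183,118.80 = 1.8328.
%ΔEPS = DCL × %ΔSales = 1.8328 × -23.7% = -43.4%.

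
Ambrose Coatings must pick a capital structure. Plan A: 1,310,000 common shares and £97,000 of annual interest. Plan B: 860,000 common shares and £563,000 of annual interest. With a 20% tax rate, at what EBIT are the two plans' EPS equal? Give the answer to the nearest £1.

£1,453,578

Set EPS_A = EPS_B: (EBIT − £97,000)(1 − 0.20) ÷ 1,310,000 = (EBIT − £563,000)(1 − 0.20) ÷ 860,000.
Cancelling (1 − t) and cross-multiplying: 860,000·(EBIT − 97,000) = 1,310,000·(EBIT − 563,000).
Solving, EBIT = (563,000·1,310,000 − 97,000·860,000) / (1,310,000 − 860,000) = 654,110,000,000 / 450,000 = 1,453,577.78.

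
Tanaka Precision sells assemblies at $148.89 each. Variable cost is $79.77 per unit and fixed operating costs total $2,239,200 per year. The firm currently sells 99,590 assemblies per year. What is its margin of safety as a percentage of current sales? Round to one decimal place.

67.5%

Unit CM = price − variable cost = $148.89 − $79.77 = $69.12. Break-even units = $2,239,200 ÷ $69.12 = 32,395.83; break-even revenue = 32,395.83 × $148.89 = $4,823,415.62.
Current sales = 99,590 × $148.89 = $14,827,955.10.
Margin of safety = ($14,827,955.10 − $4,823,415.62) ÷ $14,827,955.10 = 67.5%.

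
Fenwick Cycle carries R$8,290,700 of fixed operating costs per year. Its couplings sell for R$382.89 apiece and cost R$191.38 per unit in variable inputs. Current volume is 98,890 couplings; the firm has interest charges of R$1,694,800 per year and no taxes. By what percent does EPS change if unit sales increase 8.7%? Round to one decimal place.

+18.4%

Contribution at this volume is 98,890 × R$191.51 = R$18,938,423.90.
Subtracting fixed costs: EBIT = R$18,938,423.90 − R$8,290,700 = R$10,647,723.90.
Interest = R$1,694,800.00, so EBIT − I = R$8,952,923.90.
DCL = total CM / (EBIT − I) = R$18,938,423.90 / R$8,952,923.90 = 2.1153.
%ΔEPS = DCL × %ΔSales = 2.1153 × +8.7% = +18.4%.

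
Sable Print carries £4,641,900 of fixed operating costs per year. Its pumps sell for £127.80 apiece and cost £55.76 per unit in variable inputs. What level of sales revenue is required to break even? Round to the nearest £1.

CM per unit = £127.80 − £55.76 = £72.04; CM ratio = £72.04 / £127.80 = 0.5637.
Break-even sales = FC ÷ CM ratio = £4,641,900 × £127.80 / £72.04 = £8,234,798.

£8,234,798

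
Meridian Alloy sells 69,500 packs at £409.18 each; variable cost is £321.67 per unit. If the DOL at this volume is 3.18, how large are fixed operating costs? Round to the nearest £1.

£4,169,384

Total contribution margin = 69,500 × £87.51 = £6,081,945.00.
Since DOL = CM ÷ EBIT, EBIT = £6,081,945.00 ÷ 3.18 = £1,912,561.32.
And FC = contribution − EBIT = £6,081,945.00 − £1,912,561.32 = £4,169,384.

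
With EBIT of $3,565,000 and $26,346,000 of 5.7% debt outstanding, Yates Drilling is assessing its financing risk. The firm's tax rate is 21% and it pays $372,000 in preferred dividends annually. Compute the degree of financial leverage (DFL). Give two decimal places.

2.24

Interest = $1,501,722.00.
Pre-tax preferred-dividend burden = $372,000 ÷ (1 − 0.21) = $470,886.08.
DFL = EBIT ÷ [EBIT − I − D_p/(1−t)] = $3,565,000 ÷ [$3,565,000 − $1,501,722.00 − $470,886.08] = $3,565,000 ÷ $1,592,391.92 = 2.2388.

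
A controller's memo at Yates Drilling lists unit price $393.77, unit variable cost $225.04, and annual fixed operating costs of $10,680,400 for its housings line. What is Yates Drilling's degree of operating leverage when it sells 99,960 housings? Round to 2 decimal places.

2.73

At 99,960 units, contribution = 99,960 × $168.73 = $16,866,250.80.
Subtracting fixed costs: EBIT = $16,866,250.80 − $10,680,400 = $6,185,850.80.
DOL = contribution ÷ EBIT = $16,866,250.80 ÷ $6,185,850.80 = 2.7266.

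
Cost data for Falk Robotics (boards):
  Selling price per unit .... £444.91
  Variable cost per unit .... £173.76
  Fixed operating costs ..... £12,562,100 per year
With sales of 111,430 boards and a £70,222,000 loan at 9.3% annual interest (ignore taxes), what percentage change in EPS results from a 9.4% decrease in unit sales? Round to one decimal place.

At 111,430 units, contribution = 111,430 × £271.15 = £30,214,244.50.
Subtracting fixed costs: EBIT = £30,214,244.50 − £12,562,100 = £17,652,144.50.
After interest of £6,530,646.00, pre-tax earnings = £11,121,498.50.
Degree of combined leverage = contribution ÷ (EBIT − I) = £30,214,244.50 ÷ £11,121,498.50 = 2.7167.
EPS therefore changes by 2.7167 × (-9.4%) = -25.5%.

-25.5%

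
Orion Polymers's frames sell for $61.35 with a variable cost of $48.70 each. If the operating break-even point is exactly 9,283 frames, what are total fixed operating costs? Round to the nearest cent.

$117,429.95

Contribution margin per unit = $61.35 − $48.70 = $12.65.
Fixed costs = break-even units × CM = 9,283 × $12.65 = $117,429.95.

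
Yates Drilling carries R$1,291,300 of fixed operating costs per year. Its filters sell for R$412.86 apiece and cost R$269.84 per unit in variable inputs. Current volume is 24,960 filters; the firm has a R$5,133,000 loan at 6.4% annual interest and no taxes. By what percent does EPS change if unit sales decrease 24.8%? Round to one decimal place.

Total contribution margin = 24,960 × R$143.02 = R$3,569,779.20.
Subtracting fixed costs: EBIT = R$3,569,779.20 − R$1,291,300 = R$2,278,479.20.
After interest of R$328,512.00, pre-tax earnings = R$1,949,967.20.
Degree of combined leverage = contribution ÷ (EBIT − I) = R$3,569,779.20 ÷ R$1,949,967.20 = 1.8307.
EPS therefore changes by 1.8307 × (-24.8%) = -45.4%.

-45.4%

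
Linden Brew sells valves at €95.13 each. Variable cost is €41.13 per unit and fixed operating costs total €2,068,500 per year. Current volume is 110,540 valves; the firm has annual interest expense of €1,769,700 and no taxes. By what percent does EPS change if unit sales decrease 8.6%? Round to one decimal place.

-24.1%

Total contribution margin = 110,540 × €54.00 = €5,969,160.00.
Operating income = contribution − fixed costs = €5,969,160.00 − €2,068,500 = €3,900,660.00.
After interest of €1,769,700.00, pre-tax earnings = €2,130,960.00.
Degree of combined leverage = contribution ÷ (EBIT − I) = €5,969,160.00 ÷ €2,130,960.00 = 2.8012.
EPS therefore changes by 2.8012 × (-8.6%) = -24.1%.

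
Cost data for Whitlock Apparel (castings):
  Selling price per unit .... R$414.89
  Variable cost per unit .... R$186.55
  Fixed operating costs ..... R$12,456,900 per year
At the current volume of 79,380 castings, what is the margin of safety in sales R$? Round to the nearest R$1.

R$10,299,987

Each unit contributes R$414.89 − R$186.55 = R$228.34. Break-even units = R$12,456,900 ÷ R$228.34 = 54,554.17; break-even revenue = 54,554.17 × R$414.89 = R$22,633,981.09.
Actual sales revenue = 79,380 × R$414.89 = R$32,933,968.20.
Margin of safety = R$32,933,968.20 − R$22,633,981.09 = R$10,299,987.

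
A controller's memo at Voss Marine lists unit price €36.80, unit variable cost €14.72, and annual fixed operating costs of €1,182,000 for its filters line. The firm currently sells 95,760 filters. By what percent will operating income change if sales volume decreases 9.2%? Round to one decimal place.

-20.9%

At 95,760 units, contribution = 95,760 × €22.08 = €2,114,380.80.
EBIT = €2,114,380.80 − €1,182,000 = €932,380.80.
DOL = contribution ÷ EBIT = €2,114,380.80 ÷ €932,380.80 = 2.2677.
So EBIT moves 2.2677 × (-9.2%) = -20.9%.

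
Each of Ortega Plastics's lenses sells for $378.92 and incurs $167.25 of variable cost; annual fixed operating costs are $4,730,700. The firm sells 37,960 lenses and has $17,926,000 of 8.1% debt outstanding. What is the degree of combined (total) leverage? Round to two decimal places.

4.34

At 37,960 units, contribution = 37,960 × $211.67 = $8,034,993.20.
Subtracting fixed costs: EBIT = $8,034,993.20 − $4,730,700 = $3,304,293.20. Interest = $1,452,006.00.
DOL = $8,034,993.20 ÷ $3,304,293.20 = 2.4317; DFL = $3,304,293.20 ÷ $1,852,287.20 = 1.7839.
DCL = DOL × DFL = 2.4317 × 1.7839 = 4.3379.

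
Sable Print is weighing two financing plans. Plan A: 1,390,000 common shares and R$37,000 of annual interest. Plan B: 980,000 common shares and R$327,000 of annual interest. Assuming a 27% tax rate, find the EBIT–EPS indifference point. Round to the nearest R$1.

R$1,020,171

Set EPS_A = EPS_B: (EBIT − R$37,000)(1 − 0.27) ÷ 1,390,000 = (EBIT − R$327,000)(1 − 0.27) ÷ 980,000.
The (1 − t) factor cancels: (EBIT − 37,000) × 980,000 = (EBIT − 327,000) × 1,390,000.
Solving, EBIT = (327,000·1,390,000 − 37,000·980,000) / (1,390,000 − 980,000) = 418,270,000,000 / 410,000 = 1,020,170.73.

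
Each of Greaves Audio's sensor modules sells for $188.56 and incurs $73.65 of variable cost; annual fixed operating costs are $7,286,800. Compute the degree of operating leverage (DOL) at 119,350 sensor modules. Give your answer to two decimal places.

Contribution at this volume is 119,350 × $114.91 = $13,714,508.50.
Operating income = contribution − fixed costs = $13,714,508.50 − $7,286,800 = $6,427,708.50.
DOL = contribution ÷ EBIT = $13,714,508.50 ÷ $6,427,708.50 = 2.1337.

2.13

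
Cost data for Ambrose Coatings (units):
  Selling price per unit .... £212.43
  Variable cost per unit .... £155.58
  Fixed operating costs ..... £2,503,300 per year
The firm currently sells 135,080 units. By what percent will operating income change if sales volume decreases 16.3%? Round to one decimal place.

Total contribution margin = 135,080 × £56.85 = £7,679,298.00.
EBIT = £7,679,298.00 − £2,503,300 = £5,175,998.00.
DOL = contribution ÷ EBIT = £7,679,298.00 ÷ £5,175,998.00 = 1.4836.
So EBIT moves 1.4836 × (-16.3%) = -24.2%.

-24.2%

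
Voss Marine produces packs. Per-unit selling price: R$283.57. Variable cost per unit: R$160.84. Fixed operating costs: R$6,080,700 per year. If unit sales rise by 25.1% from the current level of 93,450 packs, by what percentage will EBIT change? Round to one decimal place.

+53.4%

At 93,450 units, contribution = 93,450 × R$122.73 = R$11,469,118.50.
Subtracting fixed costs: EBIT = R$11,469,118.50 − R$6,080,700 = R$5,388,418.50.
Degree of operating leverage = R$11,469,118.50 / R$5,388,418.50 = 2.1285.
Operating income changes by 2.1285 × +25.1% = +53.4%.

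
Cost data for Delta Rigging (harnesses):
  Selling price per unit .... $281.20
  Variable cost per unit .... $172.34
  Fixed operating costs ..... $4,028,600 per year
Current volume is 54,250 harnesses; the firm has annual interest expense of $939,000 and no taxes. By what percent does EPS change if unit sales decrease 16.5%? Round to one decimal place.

Contribution at this volume is 54,250 × $108.86 = $5,905,655.00.
Operating income = contribution − fixed costs = $5,905,655.00 − $4,028,600 = $1,877,055.00.
After interest of $939,000.00, pre-tax earnings = $938,055.00.
Degree of combined leverage = contribution ÷ (EBIT − I) = $5,905,655.00 ÷ $938,055.00 = 6.2956.
EPS therefore changes by 6.2956 × (-16.5%) = -103.9%.

-103.9%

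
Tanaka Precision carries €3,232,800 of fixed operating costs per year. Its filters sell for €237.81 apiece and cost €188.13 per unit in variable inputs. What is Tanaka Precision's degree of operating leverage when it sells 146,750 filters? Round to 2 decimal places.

1.80

At 146,750 units, contribution = 146,750 × €49.68 = €7,290,540.00.
EBIT = €7,290,540.00 − €3,232,800 = €4,057,740.00.
So DOL = total CM / EBIT = €7,290,540.00 / €4,057,740.00 = 1.7967.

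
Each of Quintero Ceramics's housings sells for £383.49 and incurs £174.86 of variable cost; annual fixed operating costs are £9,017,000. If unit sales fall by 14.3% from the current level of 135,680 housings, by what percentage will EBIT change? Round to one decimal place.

-21.0%

Contribution at this volume is 135,680 × £208.63 = £28,306,918.40.
Subtracting fixed costs: EBIT = £28,306,918.40 − £9,017,000 = £19,289,918.40.
DOL = contribution ÷ EBIT = £28,306,918.40 ÷ £19,289,918.40 = 1.4674.
%ΔEBIT = DOL × %ΔSales = 1.4674 × -14.3% = -21.0%.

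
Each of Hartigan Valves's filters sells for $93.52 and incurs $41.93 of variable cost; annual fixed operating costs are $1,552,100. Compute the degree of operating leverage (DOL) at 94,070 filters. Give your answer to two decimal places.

At 94,070 units, contribution = 94,070 × $51.59 = $4,853,071.30.
Operating income = contribution − fixed costs = $4,853,071.30 − $1,552,100 = $3,300,971.30.
DOL = contribution ÷ EBIT = $4,853,071.30 ÷ $3,300,971.30 = 1.4702.

1.47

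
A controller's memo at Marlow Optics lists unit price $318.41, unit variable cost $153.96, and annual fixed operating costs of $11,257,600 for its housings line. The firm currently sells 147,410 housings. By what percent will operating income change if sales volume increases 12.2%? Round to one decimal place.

At 147,410 units, contribution = 147,410 × $164.45 = $24,241,574.50.
Operating income = contribution − fixed costs = $24,241,574.50 − $11,257,600 = $12,983,974.50.
Degree of operating leverage = $24,241,574.50 / $12,983,974.50 = 1.8670.
So EBIT moves 1.8670 × (+12.2%) = +22.8%.

+22.8%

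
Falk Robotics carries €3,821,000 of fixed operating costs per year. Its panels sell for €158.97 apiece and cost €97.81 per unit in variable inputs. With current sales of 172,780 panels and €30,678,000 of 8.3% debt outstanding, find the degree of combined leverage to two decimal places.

2.52

At 172,780 units, contribution = 172,780 × €61.16 = €10,567,224.80.
EBIT = €10,567,224.80 − €3,821,000 = €6,746,224.80. Interest = €2,546,274.00.
DOL = €10,567,224.80 ÷ €6,746,224.80 = 1.5664; DFL = €6,746,224.80 ÷ €4,199,950.80 = 1.6063.
DCL = DOL × DFL = 1.5664 × 1.6063 = 2.5161.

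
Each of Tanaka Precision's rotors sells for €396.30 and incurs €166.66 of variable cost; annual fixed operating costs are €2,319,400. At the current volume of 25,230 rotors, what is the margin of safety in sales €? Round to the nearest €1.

€5,995,957

Contribution margin per unit = €396.30 − €166.66 = €229.64. Break-even units = €2,319,400 ÷ €229.64 = 10,100.16; break-even revenue = 10,100.16 × €396.30 = €4,002,692.13.
Actual sales revenue = 25,230 × €396.30 = €9,998,649.00.
Margin of safety = €9,998,649.00 − €4,002,692.13 = €5,995,957.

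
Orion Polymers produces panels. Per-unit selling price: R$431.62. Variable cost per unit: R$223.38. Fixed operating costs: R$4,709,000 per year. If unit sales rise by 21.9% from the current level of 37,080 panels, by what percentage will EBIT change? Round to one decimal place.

+56.1%

Contribution at this volume is 37,080 × R$208.24 = R$7,721,539.20.
Subtracting fixed costs: EBIT = R$7,721,539.20 − R$4,709,000 = R$3,012,539.20.
So DOL = total CM / EBIT = R$7,721,539.20 / R$3,012,539.20 = 2.5631.
Operating income changes by 2.5631 × +21.9% = +56.1%.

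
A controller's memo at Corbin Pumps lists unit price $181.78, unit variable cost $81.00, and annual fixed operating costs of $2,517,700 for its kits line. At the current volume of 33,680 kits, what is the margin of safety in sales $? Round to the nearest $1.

Contribution margin per unit = $181.78 − $81.00 = $100.78. Break-even units = $2,517,700 ÷ $100.78 = 24,982.14; break-even revenue = 24,982.14 × $181.78 = $4,541,253.28.
Actual sales revenue = 33,680 × $181.78 = $6,122,350.40.
Margin of safety = $6,122,350.40 − $4,541,253.28 = $1,581,097.

$1,581,097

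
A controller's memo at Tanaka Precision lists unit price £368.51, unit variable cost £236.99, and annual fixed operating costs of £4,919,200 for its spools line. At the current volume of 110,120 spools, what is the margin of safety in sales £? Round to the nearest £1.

£26,797,061

Unit CM = price − variable cost = £368.51 − £236.99 = £131.52. Break-even units = £4,919,200 ÷ £131.52 = 37,402.68; break-even revenue = 37,402.68 × £368.51 = £13,783,260.28.
Actual sales revenue = 110,120 × £368.51 = £40,580,321.20.
Margin of safety = £40,580,321.20 − £13,783,260.28 = £26,797,061.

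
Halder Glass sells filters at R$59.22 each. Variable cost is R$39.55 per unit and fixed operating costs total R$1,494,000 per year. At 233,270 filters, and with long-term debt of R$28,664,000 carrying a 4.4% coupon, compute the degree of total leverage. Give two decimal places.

Contribution at this volume is 233,270 × R$19.67 = R$4,588,420.90.
Subtracting fixed costs: EBIT = R$4,588,420.90 − R$1,494,000 = R$3,094,420.90. Interest = R$1,261,216.00.
DOL = R$4,588,420.90 ÷ R$3,094,420.90 = 1.4828; DFL = R$3,094,420.90 ÷ R$1,833,204.90 = 1.6880.
Combined leverage = 1.4828 × 1.6880 = 2.5030.

2.50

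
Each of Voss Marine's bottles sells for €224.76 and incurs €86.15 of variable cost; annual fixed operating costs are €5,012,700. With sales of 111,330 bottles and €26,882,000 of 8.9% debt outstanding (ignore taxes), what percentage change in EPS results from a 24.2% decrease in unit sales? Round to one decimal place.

Contribution at this volume is 111,330 × €138.61 = €15,431,451.30.
Operating income = contribution − fixed costs = €15,431,451.30 − €5,012,700 = €10,418,751.30.
Interest = €2,392,498.00, so EBIT − I = €8,026,253.30.
Degree of combined leverage = contribution ÷ (EBIT − I) = €15,431,451.30 ÷ €8,026,253.30 = 1.9226.
EPS therefore changes by 1.9226 × (-24.2%) = -46.5%.

-46.5%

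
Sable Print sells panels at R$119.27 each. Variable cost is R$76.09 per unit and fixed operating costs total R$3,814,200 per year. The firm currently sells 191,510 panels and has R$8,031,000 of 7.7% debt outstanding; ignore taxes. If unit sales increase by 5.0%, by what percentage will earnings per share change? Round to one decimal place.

+10.8%

At 191,510 units, contribution = 191,510 × R$43.18 = R$8,269,401.80.
Subtracting fixed costs: EBIT = R$8,269,401.80 − R$3,814,200 = R$4,455,201.80.
Interest = R$618,387.00, so EBIT − I = R$3,836,814.80.
Degree of combined leverage = contribution ÷ (EBIT − I) = R$8,269,401.80 ÷ R$3,836,814.80 = 2.1553.
%ΔEPS = DCL × %ΔSales = 2.1553 × +5.0% = +10.8%.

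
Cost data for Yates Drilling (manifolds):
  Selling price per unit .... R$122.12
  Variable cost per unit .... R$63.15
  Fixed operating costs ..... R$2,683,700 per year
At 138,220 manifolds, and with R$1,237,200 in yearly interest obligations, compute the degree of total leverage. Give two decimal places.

At 138,220 units, contribution = 138,220 × R$58.97 = R$8,150,833.40.
Operating income = contribution − fixed costs = R$8,150,833.40 − R$2,683,700 = R$5,467,133.40. Interest = R$1,237,200.00, so EBIT − I = R$4,229,933.40.
Degree of total leverage = total CM / (EBIT − interest) = R$8,150,833.40 / R$4,229,933.40 = 1.9269.

1.93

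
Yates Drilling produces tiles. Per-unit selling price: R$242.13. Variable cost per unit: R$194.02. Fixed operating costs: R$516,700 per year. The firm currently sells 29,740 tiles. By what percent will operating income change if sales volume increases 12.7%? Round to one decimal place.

+19.9%

Total contribution margin = 29,740 × R$48.11 = R$1,430,791.40.
Operating income = contribution − fixed costs = R$1,430,791.40 − R$516,700 = R$914,091.40.
DOL = contribution ÷ EBIT = R$1,430,791.40 ÷ R$914,091.40 = 1.5653.
%ΔEBIT = DOL × %ΔSales = 1.5653 × +12.7% = +19.9%.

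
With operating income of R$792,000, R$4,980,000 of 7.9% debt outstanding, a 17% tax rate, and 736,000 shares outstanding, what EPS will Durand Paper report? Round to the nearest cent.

R$0.45

Pre-tax income = R$792,000 − R$393,420.00 = R$398,580.00.
After tax at 17%: net income = R$398,580.00 × 0.83 = R$330,821.40.
EPS = R$330,821.40 ÷ 736,000 = R$0.45.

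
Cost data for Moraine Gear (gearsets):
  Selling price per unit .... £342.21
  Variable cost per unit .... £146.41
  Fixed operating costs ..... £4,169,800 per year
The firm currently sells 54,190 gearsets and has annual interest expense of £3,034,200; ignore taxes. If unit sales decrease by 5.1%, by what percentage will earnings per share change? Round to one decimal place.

-15.9%

At 54,190 units, contribution = 54,190 × £195.80 = £10,610,402.00.
EBIT = £10,610,402.00 − £4,169,800 = £6,440,602.00.
Interest = £3,034,200.00, so EBIT − I = £3,406,402.00.
Degree of combined leverage = contribution ÷ (EBIT − I) = £10,610,402.00 ÷ £3,406,402.00 = 3.1148.
EPS therefore changes by 3.1148 × (-5.1%) = -15.9%.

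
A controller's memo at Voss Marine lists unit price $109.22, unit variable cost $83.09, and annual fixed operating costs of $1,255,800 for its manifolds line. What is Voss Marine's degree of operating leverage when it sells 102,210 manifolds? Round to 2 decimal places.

Total contribution margin = 102,210 × $26.13 = $2,670,747.30.
Subtracting fixed costs: EBIT = $2,670,747.30 − $1,255,800 = $1,414,947.30.
Degree of operating leverage = $2,670,747.30 / $1,414,947.30 = 1.8875.

1.89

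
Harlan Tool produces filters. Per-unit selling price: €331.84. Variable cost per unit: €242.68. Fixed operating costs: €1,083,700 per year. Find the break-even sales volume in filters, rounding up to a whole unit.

12,155 filters

Contribution margin per unit = €331.84 − €242.68 = €89.16.
Break-even volume = fixed costs ÷ CM per unit = €1,083,700 ÷ €89.16 = 12,154.55, so 12,155 filters.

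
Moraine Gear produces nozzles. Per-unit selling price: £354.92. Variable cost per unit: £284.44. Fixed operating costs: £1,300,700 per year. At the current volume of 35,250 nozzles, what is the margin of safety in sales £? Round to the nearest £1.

Unit CM = price − variable cost = £354.92 − £284.44 = £70.48. Break-even units = £1,300,700 ÷ £70.48 = 18,454.88; break-even revenue = 18,454.88 × £354.92 = £6,550,006.30.
Current sales = 35,250 × £354.92 = £12,510,930.00.
Margin of safety = £12,510,930.00 − £6,550,006.30 = £5,960,924.

£5,960,924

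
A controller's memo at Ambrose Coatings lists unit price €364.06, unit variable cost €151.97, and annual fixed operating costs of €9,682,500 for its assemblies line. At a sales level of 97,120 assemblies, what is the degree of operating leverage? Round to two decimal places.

Contribution at this volume is 97,120 × €212.09 = €20,598,180.80.
EBIT = €20,598,180.80 − €9,682,500 = €10,915,680.80.
So DOL = total CM / EBIT = €20,598,180.80 / €10,915,680.80 = 1.8870.

1.89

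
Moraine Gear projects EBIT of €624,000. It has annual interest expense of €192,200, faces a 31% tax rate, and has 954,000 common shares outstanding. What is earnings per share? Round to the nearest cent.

Pre-tax income = €624,000 − €192,200.00 = €431,800.00.
Net income = €431,800.00 × (1 − 0.31) = €297,942.00.
Per share: €297,942.00 / 954,000 shares = €0.31.

€0.31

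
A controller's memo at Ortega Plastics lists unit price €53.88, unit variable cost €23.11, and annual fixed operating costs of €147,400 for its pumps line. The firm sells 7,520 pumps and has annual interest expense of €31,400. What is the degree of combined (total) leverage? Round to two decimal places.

4.40

At 7,520 units, contribution = 7,520 × €30.77 = €231,390.40.
Operating income = contribution − fixed costs = €231,390.40 − €147,400 = €83,990.40. Interest = €31,400.00.
DOL = €231,390.40 ÷ €83,990.40 = 2.7550; DFL = €83,990.40 ÷ €52,590.40 = 1.5971.
Combined leverage = 2.7550 × 1.5971 = 4.4000.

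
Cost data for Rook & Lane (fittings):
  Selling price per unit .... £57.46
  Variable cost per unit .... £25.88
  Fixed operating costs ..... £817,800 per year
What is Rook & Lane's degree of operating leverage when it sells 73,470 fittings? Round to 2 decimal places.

At 73,470 units, contribution = 73,470 × £31.58 = £2,320,182.60.
Subtracting fixed costs: EBIT = £2,320,182.60 − £817,800 = £1,502,382.60.
DOL = contribution ÷ EBIT = £2,320,182.60 ÷ £1,502,382.60 = 1.5443.

1.54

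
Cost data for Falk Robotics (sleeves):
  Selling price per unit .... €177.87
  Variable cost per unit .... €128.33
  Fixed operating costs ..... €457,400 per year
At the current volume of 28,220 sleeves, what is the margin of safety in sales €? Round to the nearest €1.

Each unit contributes €177.87 − €128.33 = €49.54. Break-even units = €457,400 ÷ €49.54 = 9,232.94; break-even revenue = 9,232.94 × €177.87 = €1,642,263.58.
Actual sales revenue = 28,220 × €177.87 = €5,019,491.40.
Margin of safety = €5,019,491.40 − €1,642,263.58 = €3,377,228.

€3,377,228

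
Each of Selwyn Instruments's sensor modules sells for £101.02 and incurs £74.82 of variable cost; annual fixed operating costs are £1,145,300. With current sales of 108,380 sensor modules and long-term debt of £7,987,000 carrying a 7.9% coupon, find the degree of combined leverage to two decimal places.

2.67

Total contribution margin = 108,380 × £26.20 = £2,839,556.00.
Subtracting fixed costs: EBIT = £2,839,556.00 − £1,145,300 = £1,694,256.00. Interest = £630,973.00.
DOL = £2,839,556.00 ÷ £1,694,256.00 = 1.6760; DFL = £1,694,256.00 ÷ £1,063,283.00 = 1.5934.
DCL = DOL × DFL = 1.6760 × 1.5934 = 2.6705.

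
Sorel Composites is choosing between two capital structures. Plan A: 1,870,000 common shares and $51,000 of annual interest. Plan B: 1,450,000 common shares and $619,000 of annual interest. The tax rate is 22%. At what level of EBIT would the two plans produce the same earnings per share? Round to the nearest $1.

Set EPS_A = EPS_B: (EBIT − $51,000)(1 − 0.22) ÷ 1,870,000 = (EBIT − $619,000)(1 − 0.22) ÷ 1,450,000.
Cancelling (1 − t) and cross-multiplying: 1,450,000·(EBIT − 51,000) = 1,870,000·(EBIT − 619,000).
Solving, EBIT = (619,000·1,870,000 − 51,000·1,450,000) / (1,870,000 − 1,450,000) = 1,083,580,000,000 / 420,000 = 2,579,952.38.

$2,579,952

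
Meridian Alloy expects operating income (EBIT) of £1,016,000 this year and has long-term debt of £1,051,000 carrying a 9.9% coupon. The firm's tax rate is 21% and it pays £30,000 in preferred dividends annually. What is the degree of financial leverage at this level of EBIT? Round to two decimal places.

Annual interest charges come to £104,049.00.
Preferred dividends grossed up pre-tax: £30,000 / (1 − 0.21) = £37,974.68.
DFL = EBIT ÷ [EBIT − I − D_p/(1−t)] = £1,016,000 ÷ [£1,016,000 − £104,049.00 − £37,974.68] = £1,016,000 ÷ £873,976.32 = 1.1625.

1.16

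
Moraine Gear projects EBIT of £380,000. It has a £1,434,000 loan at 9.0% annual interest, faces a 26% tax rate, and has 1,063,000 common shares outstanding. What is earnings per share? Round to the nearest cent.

£0.17

Interest = £129,060.00, so EBT = £380,000 − £129,060.00 = £250,940.00.
After tax at 26%: net income = £250,940.00 × 0.74 = £185,695.60.
EPS = £185,695.60 ÷ 1,063,000 = £0.17.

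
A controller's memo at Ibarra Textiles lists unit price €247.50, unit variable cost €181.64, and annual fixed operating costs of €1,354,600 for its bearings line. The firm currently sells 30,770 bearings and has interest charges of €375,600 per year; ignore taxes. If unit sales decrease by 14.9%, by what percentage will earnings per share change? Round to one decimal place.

-101.9%

At 30,770 units, contribution = 30,770 × €65.86 = €2,026,512.20.
Operating income = contribution − fixed costs = €2,026,512.20 − €1,354,600 = €671,912.20.
After interest of €375,600.00, pre-tax earnings = €296,312.20.
Degree of combined leverage = contribution ÷ (EBIT − I) = €2,026,512.20 ÷ €296,312.20 = 6.8391.
%ΔEPS = DCL × %ΔSales = 6.8391 × -14.9% = -101.9%.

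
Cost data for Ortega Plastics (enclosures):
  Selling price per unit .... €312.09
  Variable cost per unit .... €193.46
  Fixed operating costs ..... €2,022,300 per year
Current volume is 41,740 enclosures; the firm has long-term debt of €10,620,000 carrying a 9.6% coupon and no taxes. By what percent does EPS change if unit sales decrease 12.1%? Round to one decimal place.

Total contribution margin = 41,740 × €118.63 = €4,951,616.20.
Subtracting fixed costs: EBIT = €4,951,616.20 − €2,022,300 = €2,929,316.20.
After interest of €1,019,520.00, pre-tax earnings = €1,909,796.20.
DCL = total CM / (EBIT − I) = €4,951,616.20 / €1,909,796.20 = 2.5927.
%ΔEPS = DCL × %ΔSales = 2.5927 × -12.1% = -31.4%.

-31.4%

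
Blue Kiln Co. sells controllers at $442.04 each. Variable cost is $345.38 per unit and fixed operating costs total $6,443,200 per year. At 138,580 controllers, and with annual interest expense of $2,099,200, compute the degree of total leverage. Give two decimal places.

2.76

Total contribution margin = 138,580 × $96.66 = $13,395,142.80.
Operating income = contribution − fixed costs = $13,395,142.80 − $6,443,200 = $6,951,942.80. Interest = $2,099,200.00, so EBIT − I = $4,852,742.80.
Degree of total leverage = total CM / (EBIT − interest) = $13,395,142.80 / $4,852,742.80 = 2.7603.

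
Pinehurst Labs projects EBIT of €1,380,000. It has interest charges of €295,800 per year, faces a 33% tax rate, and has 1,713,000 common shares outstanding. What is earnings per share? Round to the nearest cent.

€0.42

Pre-tax income = €1,380,000 − €295,800.00 = €1,084,200.00.
Net income = €1,084,200.00 × (1 − 0.33) = €726,414.00.
EPS = €726,414.00 ÷ 1,713,000 = €0.42.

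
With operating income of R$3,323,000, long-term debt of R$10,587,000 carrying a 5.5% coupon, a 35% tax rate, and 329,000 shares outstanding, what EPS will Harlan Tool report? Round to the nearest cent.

Pre-tax income = R$3,323,000 − R$582,285.00 = R$2,740,715.00.
Net income = R$2,740,715.00 × (1 − 0.35) = R$1,781,464.75.
Per share: R$1,781,464.75 / 329,000 shares = R$5.41.

R$5.41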